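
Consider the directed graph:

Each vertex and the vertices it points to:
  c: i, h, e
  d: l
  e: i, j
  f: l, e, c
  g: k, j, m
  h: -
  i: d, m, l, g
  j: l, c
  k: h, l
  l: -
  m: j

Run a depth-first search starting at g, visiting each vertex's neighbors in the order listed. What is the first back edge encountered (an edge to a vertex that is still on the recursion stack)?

m→j

DFS from g (visiting each vertex's neighbors in the order listed); mark gray on enter, black on exit:
g gray
  k gray
    h gray
    h black
    l gray
    l black
  k black
  j gray
    j→l: l black — skip
    c gray
      i gray
        d gray
          d→l: l black — skip
        d black
        m gray
          m→j: j is gray → back edge
First back edge: m → j.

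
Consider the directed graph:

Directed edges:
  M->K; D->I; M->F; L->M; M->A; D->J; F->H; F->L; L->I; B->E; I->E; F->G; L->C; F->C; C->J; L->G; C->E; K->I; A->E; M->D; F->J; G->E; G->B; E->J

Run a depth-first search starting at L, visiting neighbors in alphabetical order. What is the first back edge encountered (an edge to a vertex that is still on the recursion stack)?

DFS from L (visiting neighbors in alphabetical order); mark gray on enter, black on exit:
L gray
  C gray
    E gray
      J gray
      J black
    E black
    C→J: J black — skip
  C black
  G gray
    B gray
      B→E: E black — skip
    B black
    G→E: E black — skip
  G black
  I gray
    I→E: E black — skip
  I black
  M gray
    A gray
      A→E: E black — skip
    A black
    D gray
      D→I: I black — skip
      D→J: J black — skip
    D black
    F gray
      F→C: C black — skip
      F→G: G black — skip
      H gray
      H black
      F→J: J black — skip
      F→L: L is gray → back edge
First back edge: F → L.

F→L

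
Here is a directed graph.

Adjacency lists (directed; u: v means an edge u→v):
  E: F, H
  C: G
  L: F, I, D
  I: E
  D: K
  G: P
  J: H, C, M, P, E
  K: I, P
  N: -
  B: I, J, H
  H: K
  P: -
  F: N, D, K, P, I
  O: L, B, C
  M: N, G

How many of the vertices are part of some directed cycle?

6

A vertex is on a directed cycle iff it belongs to a strongly connected component of size ≥ 2 (or has a self-loop).
The vertices on cycles are {D, E, F, H, I, K} — 6 in total.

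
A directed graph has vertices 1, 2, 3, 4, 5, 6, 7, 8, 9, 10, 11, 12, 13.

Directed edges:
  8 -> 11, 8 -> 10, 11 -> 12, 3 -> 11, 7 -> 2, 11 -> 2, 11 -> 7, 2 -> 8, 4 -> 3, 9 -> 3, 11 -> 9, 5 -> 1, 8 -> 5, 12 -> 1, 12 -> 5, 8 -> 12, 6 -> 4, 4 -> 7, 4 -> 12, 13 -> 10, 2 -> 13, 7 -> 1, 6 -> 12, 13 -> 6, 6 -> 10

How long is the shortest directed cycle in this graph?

For each vertex v, BFS finds the shortest path from v back to v.
The shortest such closed walk is 11 → 9 → 3 → 11, length 3.

3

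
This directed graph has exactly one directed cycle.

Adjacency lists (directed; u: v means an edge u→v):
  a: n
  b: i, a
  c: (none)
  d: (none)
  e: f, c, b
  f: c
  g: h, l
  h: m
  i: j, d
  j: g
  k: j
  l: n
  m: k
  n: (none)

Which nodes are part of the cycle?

DFS with gray/black marking from j:
j gray
  g gray
    h gray
      m gray
        k gray
          k→j: j is gray → back edge
Back edge closes the cycle j → g → h → m → k → j; its vertices are {g, h, j, k, m}.

g, h, j, k, m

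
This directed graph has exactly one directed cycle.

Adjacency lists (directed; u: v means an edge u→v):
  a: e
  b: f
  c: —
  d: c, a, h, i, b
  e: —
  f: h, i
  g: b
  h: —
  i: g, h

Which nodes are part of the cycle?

b, f, g, i

DFS with gray/black marking from b:
b gray
  f gray
    h gray
    h black
    i gray
      g gray
        g→b: b is gray → back edge
Back edge closes the cycle b → f → i → g → b; its vertices are {b, f, g, i}.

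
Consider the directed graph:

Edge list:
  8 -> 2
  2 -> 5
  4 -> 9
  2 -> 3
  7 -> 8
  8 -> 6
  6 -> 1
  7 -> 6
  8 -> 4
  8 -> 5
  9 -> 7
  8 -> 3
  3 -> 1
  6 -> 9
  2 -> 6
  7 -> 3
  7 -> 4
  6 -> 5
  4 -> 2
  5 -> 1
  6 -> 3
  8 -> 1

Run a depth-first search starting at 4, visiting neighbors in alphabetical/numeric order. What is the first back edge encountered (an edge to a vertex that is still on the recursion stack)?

7->4

DFS from 4 (visiting neighbors in alphabetical/numeric order); mark gray on enter, black on exit:
4 gray
  2 gray
    3 gray
      1 gray
      1 black
    3 black
    5 gray
      5→1: 1 black — skip
    5 black
    6 gray
      6→1: 1 black — skip
      6→3: 3 black — skip
      6→5: 5 black — skip
      9 gray
        7 gray
          7→3: 3 black — skip
          7→4: 4 is gray → back edge
First back edge: 7 → 4.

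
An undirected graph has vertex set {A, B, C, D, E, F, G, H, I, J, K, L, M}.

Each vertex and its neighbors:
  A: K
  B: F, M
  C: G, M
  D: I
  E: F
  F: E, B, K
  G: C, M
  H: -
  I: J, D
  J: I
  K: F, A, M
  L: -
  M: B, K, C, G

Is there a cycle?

Yes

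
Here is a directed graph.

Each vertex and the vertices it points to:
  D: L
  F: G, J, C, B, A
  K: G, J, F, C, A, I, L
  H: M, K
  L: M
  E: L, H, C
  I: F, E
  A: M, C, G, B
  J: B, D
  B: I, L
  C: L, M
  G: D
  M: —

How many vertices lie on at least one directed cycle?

8

A vertex is on a directed cycle iff it belongs to a strongly connected component of size ≥ 2 (or has a self-loop).
The vertices on cycles are {A, B, E, F, H, I, J, K} — 8 in total.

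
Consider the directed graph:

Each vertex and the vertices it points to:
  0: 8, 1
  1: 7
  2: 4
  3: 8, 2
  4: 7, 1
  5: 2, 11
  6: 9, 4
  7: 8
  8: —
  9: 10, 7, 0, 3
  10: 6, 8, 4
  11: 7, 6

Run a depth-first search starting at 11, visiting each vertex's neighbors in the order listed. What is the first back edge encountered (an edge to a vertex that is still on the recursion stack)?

10->6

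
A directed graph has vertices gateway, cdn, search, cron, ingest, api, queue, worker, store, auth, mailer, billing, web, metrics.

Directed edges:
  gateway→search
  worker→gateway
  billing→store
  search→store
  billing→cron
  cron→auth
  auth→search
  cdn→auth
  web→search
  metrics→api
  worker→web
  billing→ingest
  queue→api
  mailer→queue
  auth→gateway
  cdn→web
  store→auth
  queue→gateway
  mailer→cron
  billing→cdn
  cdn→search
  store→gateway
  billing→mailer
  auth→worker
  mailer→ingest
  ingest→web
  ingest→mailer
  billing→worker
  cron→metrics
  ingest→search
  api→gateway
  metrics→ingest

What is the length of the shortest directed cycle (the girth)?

2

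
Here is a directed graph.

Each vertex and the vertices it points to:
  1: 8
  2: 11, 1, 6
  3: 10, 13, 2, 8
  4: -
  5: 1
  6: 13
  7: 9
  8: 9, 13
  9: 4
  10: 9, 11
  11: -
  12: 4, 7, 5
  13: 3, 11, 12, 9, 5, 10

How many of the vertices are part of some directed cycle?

A vertex is on a directed cycle iff it belongs to a strongly connected component of size ≥ 2 (or has a self-loop).
The vertices on cycles are {1, 2, 3, 5, 6, 8, 12, 13} — 8 in total.

8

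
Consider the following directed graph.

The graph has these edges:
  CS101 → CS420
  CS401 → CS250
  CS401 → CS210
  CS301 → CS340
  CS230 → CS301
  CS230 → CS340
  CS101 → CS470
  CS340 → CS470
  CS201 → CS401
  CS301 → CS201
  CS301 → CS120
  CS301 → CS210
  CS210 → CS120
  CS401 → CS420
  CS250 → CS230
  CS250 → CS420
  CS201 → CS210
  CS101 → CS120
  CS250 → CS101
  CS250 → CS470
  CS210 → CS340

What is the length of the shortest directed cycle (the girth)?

For each vertex v, BFS finds the shortest path from v back to v.
The shortest such closed walk is CS401 → CS250 → CS230 → CS301 → CS201 → CS401, length 5.

5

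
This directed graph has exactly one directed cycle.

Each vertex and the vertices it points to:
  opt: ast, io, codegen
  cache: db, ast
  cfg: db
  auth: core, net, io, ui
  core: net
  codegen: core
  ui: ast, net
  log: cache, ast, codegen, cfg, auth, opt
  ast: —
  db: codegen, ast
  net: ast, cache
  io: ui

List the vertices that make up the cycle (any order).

DFS with gray/black marking from codegen:
codegen gray
  core gray
    net gray
      ast gray
      ast black
      cache gray
        db gray
          db→codegen: codegen is gray → back edge
Back edge closes the cycle codegen → core → net → cache → db → codegen; its vertices are {db, net, core, cache, codegen}.

db, net, core, cache, codegen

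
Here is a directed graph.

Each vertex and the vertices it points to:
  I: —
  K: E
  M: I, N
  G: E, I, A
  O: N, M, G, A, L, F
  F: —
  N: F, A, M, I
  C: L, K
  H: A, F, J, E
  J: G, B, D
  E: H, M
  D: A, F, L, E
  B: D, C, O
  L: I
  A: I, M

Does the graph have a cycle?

DFS with white/gray/black marking, starting from A:
A gray
  I gray
  I black
  M gray
    M→I: I black — skip
    N gray
      F gray
      F black
      N→A: A is gray → back edge
Back edge found, so a cycle exists: A → M → N → A.

Yes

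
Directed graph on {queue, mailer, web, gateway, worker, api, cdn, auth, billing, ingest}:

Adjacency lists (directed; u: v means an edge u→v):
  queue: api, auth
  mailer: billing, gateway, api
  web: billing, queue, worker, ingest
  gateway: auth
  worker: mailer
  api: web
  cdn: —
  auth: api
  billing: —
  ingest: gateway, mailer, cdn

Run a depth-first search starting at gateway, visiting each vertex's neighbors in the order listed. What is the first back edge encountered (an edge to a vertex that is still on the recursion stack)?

DFS from gateway (visiting each vertex's neighbors in the order listed); mark gray on enter, black on exit:
gateway gray
  auth gray
    api gray
      web gray
        billing gray
        billing black
        queue gray
          queue→api: api is gray → back edge
First back edge: queue → api.

queue→api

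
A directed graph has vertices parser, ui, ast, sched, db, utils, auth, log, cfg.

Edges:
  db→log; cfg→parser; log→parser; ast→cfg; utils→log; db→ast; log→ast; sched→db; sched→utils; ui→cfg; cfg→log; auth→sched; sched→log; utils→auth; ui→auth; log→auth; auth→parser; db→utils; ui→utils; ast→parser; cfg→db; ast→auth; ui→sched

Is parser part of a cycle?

No

parser lies on a cycle iff there is a path from parser back to itself.
Exploring from parser, it never reaches itself; equivalently, its strongly connected component is a singleton.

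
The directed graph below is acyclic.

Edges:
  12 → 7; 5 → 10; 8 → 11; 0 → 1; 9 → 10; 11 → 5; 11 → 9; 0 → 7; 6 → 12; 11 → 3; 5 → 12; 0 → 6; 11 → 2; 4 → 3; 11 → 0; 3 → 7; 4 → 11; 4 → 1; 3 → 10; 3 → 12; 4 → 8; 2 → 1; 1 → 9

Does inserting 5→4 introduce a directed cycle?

Adding 5→4 creates a cycle iff 4 can already reach 5.
Path from 4: 4 → 11 → 5.
So 4 → … → 5 → 4 is a cycle.

Yes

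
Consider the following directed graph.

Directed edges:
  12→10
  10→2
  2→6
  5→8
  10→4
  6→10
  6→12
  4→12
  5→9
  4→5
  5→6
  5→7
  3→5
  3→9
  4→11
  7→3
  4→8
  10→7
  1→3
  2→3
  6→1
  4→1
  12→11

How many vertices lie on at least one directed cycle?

9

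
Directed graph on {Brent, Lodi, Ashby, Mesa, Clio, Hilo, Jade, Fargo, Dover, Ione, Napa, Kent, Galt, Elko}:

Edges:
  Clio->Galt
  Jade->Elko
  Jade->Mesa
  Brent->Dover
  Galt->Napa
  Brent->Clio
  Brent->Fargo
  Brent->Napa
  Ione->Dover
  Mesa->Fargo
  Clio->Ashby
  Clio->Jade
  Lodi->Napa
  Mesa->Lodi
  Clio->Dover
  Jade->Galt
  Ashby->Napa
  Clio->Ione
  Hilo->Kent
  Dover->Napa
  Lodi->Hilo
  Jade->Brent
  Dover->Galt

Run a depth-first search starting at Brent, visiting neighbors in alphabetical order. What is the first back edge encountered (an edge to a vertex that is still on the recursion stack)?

DFS from Brent (visiting neighbors in alphabetical order); mark gray on enter, black on exit:
Brent gray
  Clio gray
    Ashby gray
      Napa gray
      Napa black
    Ashby black
    Dover gray
      Galt gray
        Galt→Napa: Napa black — skip
      Galt black
      Dover→Napa: Napa black — skip
    Dover black
    Clio→Galt: Galt black — skip
    Ione gray
      Ione→Dover: Dover black — skip
    Ione black
    Jade gray
      Jade→Brent: Brent is gray → back edge
First back edge: Jade → Brent.

Jade->Brent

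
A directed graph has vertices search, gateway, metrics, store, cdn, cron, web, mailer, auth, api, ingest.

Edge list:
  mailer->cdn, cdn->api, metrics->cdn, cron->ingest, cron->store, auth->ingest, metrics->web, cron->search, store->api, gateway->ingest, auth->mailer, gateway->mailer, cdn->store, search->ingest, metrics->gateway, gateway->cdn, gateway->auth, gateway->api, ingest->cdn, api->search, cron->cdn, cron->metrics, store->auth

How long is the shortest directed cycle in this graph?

For each vertex v, BFS finds the shortest path from v back to v.
The shortest such closed walk is store → auth → ingest → cdn → store, length 4.

4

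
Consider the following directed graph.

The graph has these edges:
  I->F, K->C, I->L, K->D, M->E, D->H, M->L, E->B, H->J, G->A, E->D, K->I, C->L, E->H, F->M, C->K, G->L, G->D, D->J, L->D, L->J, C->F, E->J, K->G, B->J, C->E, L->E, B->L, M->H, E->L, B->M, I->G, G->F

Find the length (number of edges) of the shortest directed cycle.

For each vertex v, BFS finds the shortest path from v back to v.
The shortest such closed walk is C → K → C, length 2.

2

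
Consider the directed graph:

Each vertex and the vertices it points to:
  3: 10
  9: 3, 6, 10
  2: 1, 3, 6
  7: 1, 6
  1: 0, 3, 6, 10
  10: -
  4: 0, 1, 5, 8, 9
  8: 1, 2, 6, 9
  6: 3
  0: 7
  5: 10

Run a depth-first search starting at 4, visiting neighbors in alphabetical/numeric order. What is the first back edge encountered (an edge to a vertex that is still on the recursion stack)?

1->0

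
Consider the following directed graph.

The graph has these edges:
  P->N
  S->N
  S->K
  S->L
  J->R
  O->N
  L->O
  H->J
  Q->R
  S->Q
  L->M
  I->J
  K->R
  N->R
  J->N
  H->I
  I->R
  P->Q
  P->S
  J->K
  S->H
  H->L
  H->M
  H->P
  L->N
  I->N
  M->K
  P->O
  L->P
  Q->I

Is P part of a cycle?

Yes

P is on a cycle iff P can reach itself via ≥1 edge.
P → S → L → P — yes.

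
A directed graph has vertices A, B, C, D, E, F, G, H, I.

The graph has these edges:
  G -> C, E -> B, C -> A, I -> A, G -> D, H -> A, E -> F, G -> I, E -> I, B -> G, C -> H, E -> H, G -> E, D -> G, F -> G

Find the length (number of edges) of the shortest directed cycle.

For each vertex v, BFS finds the shortest path from v back to v.
The shortest such closed walk is G → D → G, length 2.

2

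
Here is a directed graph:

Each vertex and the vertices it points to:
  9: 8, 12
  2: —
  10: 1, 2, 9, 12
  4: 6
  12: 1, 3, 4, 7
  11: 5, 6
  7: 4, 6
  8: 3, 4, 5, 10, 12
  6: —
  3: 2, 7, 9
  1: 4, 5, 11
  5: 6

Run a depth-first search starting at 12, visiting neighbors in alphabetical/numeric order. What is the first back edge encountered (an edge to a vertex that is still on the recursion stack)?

DFS from 12 (visiting neighbors in alphabetical/numeric order); mark gray on enter, black on exit:
12 gray
  1 gray
    4 gray
      6 gray
      6 black
    4 black
    5 gray
      5→6: 6 black — skip
    5 black
    11 gray
      11→5: 5 black — skip
      11→6: 6 black — skip
    11 black
  1 black
  3 gray
    2 gray
    2 black
    7 gray
      7→4: 4 black — skip
      7→6: 6 black — skip
    7 black
    9 gray
      8 gray
        8→3: 3 is gray → back edge
First back edge: 8 → 3.

8→3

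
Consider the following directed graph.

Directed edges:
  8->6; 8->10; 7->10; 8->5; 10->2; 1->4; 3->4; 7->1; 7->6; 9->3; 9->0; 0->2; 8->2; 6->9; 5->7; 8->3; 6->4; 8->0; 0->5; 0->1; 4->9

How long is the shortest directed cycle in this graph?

For each vertex v, BFS finds the shortest path from v back to v.
The shortest such closed walk is 3 → 4 → 9 → 3, length 3.

3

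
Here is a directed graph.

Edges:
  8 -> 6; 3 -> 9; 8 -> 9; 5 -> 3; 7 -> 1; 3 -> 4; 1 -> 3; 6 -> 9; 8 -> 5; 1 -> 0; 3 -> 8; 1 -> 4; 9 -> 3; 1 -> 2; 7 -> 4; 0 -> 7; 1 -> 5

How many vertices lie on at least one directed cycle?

A vertex is on a directed cycle iff it belongs to a strongly connected component of size ≥ 2 (or has a self-loop).
The vertices on cycles are {0, 1, 3, 5, 6, 7, 8, 9} — 8 in total.

8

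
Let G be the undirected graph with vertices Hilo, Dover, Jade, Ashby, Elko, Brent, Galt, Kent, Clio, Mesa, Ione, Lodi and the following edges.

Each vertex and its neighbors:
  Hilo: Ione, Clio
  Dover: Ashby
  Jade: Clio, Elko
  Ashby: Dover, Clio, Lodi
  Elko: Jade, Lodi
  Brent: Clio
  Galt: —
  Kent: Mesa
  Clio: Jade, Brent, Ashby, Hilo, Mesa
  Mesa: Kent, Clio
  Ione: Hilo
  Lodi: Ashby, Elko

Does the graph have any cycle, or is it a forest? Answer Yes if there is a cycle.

DFS, tracking each vertex's parent; an edge to a visited non-parent vertex closes a cycle.
Start from Clio:
visit Clio (parent –)
  visit Jade (parent Clio)
    Jade–Clio: parent, skip
    visit Elko (parent Jade)
      Elko–Jade: parent, skip
      visit Lodi (parent Elko)
        visit Ashby (parent Lodi)
          visit Dover (parent Ashby)
            Dover–Ashby: parent, skip
          Ashby–Clio: Clio visited and ≠ parent → cycle
Cycle: Clio – Jade – Elko – Lodi – Ashby – Clio.

Yes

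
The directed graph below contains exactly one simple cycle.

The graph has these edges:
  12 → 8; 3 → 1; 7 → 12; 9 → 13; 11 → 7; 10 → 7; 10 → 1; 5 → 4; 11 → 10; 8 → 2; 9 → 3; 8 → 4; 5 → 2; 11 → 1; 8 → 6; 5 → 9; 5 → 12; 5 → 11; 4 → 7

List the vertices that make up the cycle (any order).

4, 7, 8, 12

DFS with gray/black marking from 12:
12 gray
  8 gray
    2 gray
    2 black
    4 gray
      7 gray
        7→12: 12 is gray → back edge
Back edge closes the cycle 12 → 8 → 4 → 7 → 12; its vertices are {4, 7, 8, 12}.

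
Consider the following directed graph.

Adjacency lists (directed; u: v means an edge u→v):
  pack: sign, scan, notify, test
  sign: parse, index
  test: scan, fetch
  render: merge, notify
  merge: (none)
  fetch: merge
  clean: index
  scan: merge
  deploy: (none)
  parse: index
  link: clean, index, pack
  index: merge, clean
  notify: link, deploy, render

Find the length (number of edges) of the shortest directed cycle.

For each vertex v, BFS finds the shortest path from v back to v.
The shortest such closed walk is notify → render → notify, length 2.

2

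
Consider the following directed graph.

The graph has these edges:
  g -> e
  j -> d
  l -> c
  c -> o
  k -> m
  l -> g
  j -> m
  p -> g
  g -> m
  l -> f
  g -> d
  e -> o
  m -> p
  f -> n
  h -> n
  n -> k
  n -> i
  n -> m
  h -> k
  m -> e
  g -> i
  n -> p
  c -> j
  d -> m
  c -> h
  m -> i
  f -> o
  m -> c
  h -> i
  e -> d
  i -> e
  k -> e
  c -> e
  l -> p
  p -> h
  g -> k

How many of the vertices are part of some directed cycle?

A vertex is on a directed cycle iff it belongs to a strongly connected component of size ≥ 2 (or has a self-loop).
The vertices on cycles are {c, d, e, g, h, i, j, k, m, n, p} — 11 in total.

11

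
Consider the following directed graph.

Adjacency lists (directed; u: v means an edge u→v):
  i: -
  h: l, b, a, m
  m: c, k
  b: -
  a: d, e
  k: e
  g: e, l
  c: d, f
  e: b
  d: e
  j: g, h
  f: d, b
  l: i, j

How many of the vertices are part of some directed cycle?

4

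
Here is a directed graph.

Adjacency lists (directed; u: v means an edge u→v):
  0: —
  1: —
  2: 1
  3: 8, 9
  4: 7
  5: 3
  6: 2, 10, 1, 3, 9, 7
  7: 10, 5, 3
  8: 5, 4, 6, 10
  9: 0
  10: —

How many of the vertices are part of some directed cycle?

A vertex is on a directed cycle iff it belongs to a strongly connected component of size ≥ 2 (or has a self-loop).
The vertices on cycles are {3, 4, 5, 6, 7, 8} — 6 in total.

6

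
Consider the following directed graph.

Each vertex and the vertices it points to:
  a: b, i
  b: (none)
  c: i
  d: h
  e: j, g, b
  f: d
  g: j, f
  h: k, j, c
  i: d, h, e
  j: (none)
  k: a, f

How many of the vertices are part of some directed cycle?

9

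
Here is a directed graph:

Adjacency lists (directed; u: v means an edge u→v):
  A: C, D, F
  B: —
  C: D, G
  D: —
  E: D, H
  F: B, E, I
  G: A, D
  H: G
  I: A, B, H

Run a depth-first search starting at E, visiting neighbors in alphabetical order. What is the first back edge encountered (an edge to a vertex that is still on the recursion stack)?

C->G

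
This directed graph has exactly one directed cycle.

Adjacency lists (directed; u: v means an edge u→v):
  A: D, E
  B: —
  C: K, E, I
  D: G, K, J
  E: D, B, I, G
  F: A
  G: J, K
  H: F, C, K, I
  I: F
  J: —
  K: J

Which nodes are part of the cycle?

DFS with gray/black marking from F:
F gray
  A gray
    D gray
      G gray
        J gray
        J black
        K gray
          K→J: J black — skip
        K black
      G black
      D→K: K black — skip
      D→J: J black — skip
    D black
    E gray
      E→D: D black — skip
      B gray
      B black
      I gray
        I→F: F is gray → back edge
Back edge closes the cycle F → A → E → I → F; its vertices are {A, E, F, I}.

A, E, F, I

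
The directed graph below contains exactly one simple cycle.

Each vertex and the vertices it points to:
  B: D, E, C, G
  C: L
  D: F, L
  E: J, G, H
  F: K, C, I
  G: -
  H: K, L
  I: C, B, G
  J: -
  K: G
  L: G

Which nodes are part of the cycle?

B, D, F, I

DFS with gray/black marking from B:
B gray
  D gray
    F gray
      K gray
        G gray
        G black
      K black
      C gray
        L gray
          L→G: G black — skip
        L black
      C black
      I gray
        I→C: C black — skip
        I→B: B is gray → back edge
Back edge closes the cycle B → D → F → I → B; its vertices are {B, D, F, I}.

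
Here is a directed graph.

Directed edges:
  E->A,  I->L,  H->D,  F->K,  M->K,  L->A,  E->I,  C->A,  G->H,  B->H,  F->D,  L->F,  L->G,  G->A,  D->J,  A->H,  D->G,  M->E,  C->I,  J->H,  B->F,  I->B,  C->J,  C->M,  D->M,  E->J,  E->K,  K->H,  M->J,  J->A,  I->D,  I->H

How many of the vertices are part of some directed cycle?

12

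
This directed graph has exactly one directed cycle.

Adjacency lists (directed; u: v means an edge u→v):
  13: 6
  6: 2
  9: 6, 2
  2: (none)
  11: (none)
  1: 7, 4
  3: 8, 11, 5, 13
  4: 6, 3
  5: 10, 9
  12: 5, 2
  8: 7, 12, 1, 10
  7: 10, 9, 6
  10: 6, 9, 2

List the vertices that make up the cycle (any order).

DFS with gray/black marking from 3:
3 gray
  8 gray
    7 gray
      10 gray
        6 gray
          2 gray
          2 black
        6 black
        9 gray
          9→6: 6 black — skip
          9→2: 2 black — skip
        9 black
        10→2: 2 black — skip
      10 black
      7→9: 9 black — skip
      7→6: 6 black — skip
    7 black
    12 gray
      5 gray
        5→10: 10 black — skip
        5→9: 9 black — skip
      5 black
      12→2: 2 black — skip
    12 black
    1 gray
      1→7: 7 black — skip
      4 gray
        4→6: 6 black — skip
        4→3: 3 is gray → back edge
Back edge closes the cycle 3 → 8 → 1 → 4 → 3; its vertices are {1, 3, 4, 8}.

1, 3, 4, 8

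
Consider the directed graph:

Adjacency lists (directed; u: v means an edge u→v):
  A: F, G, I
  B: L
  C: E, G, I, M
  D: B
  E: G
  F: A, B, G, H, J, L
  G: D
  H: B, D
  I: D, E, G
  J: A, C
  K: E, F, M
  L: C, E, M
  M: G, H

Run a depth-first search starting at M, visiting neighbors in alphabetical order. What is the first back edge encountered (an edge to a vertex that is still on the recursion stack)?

DFS from M (visiting neighbors in alphabetical order); mark gray on enter, black on exit:
M gray
  G gray
    D gray
      B gray
        L gray
          C gray
            E gray
              E→G: G is gray → back edge
First back edge: E → G.

E→G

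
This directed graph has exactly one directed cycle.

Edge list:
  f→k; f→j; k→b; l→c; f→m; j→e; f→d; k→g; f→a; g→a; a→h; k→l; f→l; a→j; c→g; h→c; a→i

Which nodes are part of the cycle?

a, c, g, h

DFS with gray/black marking from a:
a gray
  i gray
  i black
  h gray
    c gray
      g gray
        g→a: a is gray → back edge
Back edge closes the cycle a → h → c → g → a; its vertices are {a, c, g, h}.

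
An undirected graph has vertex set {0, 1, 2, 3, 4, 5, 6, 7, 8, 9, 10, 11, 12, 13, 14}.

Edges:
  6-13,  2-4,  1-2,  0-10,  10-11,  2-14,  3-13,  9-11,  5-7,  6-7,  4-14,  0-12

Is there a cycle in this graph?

DFS, tracking each vertex's parent; an edge to a visited non-parent vertex closes a cycle.
Start from 10:
visit 10 (parent –)
  visit 0 (parent 10)
    0–10: parent, skip
    visit 12 (parent 0)
      12–0: parent, skip
  visit 11 (parent 10)
    11–10: parent, skip
    visit 9 (parent 11)
      9–11: parent, skip
visit 1 (parent –)
  visit 2 (parent 1)
    2–1: parent, skip
    visit 14 (parent 2)
      14–2: parent, skip
      visit 4 (parent 14)
        4–2: 2 visited and ≠ parent → cycle
Cycle: 2 – 14 – 4 – 2.

Yes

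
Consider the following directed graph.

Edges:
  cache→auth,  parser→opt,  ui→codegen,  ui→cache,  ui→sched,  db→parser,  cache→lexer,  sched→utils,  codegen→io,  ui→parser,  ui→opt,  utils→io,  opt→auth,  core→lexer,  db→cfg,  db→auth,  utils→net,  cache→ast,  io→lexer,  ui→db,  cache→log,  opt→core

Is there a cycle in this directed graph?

No

DFS with white/gray/black marking, starting from net:
net gray
net black
opt gray
  core gray
    lexer gray
    lexer black
  core black
  auth gray
  auth black
opt black
cache gray
  ast gray
  ast black
  cache→auth: auth black — skip
  cache→lexer: lexer black — skip
  log gray
  log black
cache black
sched gray
  utils gray
    utils→net: net black — skip
    io gray
      io→lexer: lexer black — skip
    io black
  utils black
sched black
cfg gray
cfg black
codegen gray
  codegen→io: io black — skip
codegen black
ui gray
  parser gray
    parser→opt: opt black — skip
  parser black
  db gray
    db→parser: parser black — skip
    db→cfg: cfg black — skip
    db→auth: auth black — skip
  db black
  ui→sched: sched black — skip
  ui→cache: cache black — skip
  ui→opt: opt black — skip
  ui→codegen: codegen black — skip
ui black
Every edge goes to a white or black vertex — no back edge, so the graph is acyclic.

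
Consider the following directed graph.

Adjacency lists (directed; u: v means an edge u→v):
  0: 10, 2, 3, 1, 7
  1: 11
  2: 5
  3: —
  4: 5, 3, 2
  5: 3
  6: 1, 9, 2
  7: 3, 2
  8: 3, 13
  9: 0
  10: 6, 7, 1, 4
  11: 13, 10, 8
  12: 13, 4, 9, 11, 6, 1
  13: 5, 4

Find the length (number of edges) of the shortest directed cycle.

3

For each vertex v, BFS finds the shortest path from v back to v.
The shortest such closed walk is 1 → 11 → 10 → 1, length 3.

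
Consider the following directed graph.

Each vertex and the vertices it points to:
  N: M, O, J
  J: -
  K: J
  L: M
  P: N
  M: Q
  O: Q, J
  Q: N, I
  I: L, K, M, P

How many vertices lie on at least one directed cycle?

7

A vertex is on a directed cycle iff it belongs to a strongly connected component of size ≥ 2 (or has a self-loop).
The vertices on cycles are {I, L, M, N, O, P, Q} — 7 in total.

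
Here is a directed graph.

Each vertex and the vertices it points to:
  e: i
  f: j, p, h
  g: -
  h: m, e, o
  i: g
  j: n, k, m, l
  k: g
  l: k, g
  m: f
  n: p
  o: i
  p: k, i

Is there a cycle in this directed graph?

DFS with white/gray/black marking, starting from p:
p gray
  k gray
    g gray
    g black
  k black
  i gray
    i→g: g black — skip
  i black
p black
e gray
  e→i: i black — skip
e black
f gray
  j gray
    n gray
      n→p: p black — skip
    n black
    j→k: k black — skip
    m gray
      m→f: f is gray → back edge
Back edge found, so a cycle exists: f → j → m → f.

Yes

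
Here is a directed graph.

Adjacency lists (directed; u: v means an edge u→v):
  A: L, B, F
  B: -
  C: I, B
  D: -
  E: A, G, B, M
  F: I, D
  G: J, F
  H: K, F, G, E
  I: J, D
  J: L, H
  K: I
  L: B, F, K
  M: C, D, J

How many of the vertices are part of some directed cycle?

11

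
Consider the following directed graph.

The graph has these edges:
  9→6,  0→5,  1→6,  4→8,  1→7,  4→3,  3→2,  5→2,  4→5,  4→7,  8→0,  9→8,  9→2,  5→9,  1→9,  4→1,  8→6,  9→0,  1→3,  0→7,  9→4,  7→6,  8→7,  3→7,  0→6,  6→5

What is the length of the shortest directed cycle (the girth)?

3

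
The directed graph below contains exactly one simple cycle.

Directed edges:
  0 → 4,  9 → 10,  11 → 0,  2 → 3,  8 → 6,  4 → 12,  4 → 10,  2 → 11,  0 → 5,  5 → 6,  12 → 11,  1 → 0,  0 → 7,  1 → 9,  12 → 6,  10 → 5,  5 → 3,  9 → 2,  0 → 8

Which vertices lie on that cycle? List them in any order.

0, 4, 11, 12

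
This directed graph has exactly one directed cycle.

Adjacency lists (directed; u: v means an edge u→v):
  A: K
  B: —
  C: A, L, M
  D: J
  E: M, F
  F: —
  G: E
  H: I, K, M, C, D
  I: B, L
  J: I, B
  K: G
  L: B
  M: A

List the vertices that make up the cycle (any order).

A, E, G, K, M

DFS with gray/black marking from K:
K gray
  G gray
    E gray
      M gray
        A gray
          A→K: K is gray → back edge
Back edge closes the cycle K → G → E → M → A → K; its vertices are {A, E, G, K, M}.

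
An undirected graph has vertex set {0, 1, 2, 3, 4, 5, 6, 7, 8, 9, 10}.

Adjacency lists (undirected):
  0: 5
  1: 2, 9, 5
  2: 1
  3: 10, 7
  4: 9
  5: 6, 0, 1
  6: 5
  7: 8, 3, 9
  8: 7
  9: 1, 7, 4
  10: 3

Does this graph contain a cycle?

No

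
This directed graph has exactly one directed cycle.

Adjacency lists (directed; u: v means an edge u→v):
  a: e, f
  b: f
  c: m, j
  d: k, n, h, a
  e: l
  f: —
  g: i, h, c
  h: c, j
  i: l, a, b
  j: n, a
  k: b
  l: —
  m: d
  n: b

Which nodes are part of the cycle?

DFS with gray/black marking from h:
h gray
  c gray
    m gray
      d gray
        k gray
          b gray
            f gray
            f black
          b black
        k black
        n gray
          n→b: b black — skip
        n black
        d→h: h is gray → back edge
Back edge closes the cycle h → c → m → d → h; its vertices are {c, d, h, m}.

c, d, h, m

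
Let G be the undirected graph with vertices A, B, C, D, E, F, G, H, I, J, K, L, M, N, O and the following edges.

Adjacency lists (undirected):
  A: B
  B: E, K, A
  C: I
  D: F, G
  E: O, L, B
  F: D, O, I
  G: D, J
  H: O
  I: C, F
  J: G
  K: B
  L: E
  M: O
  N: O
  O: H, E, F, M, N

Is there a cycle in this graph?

DFS, tracking each vertex's parent; an edge to a visited non-parent vertex closes a cycle.
Start from K:
visit K (parent –)
  visit B (parent K)
    visit E (parent B)
      visit O (parent E)
        visit H (parent O)
          H–O: parent, skip
        O–E: parent, skip
        visit F (parent O)
          visit D (parent F)
            D–F: parent, skip
            visit G (parent D)
              G–D: parent, skip
              visit J (parent G)
                J–G: parent, skip
          F–O: parent, skip
          visit I (parent F)
            visit C (parent I)
              C–I: parent, skip
            I–F: parent, skip
        visit M (parent O)
          M–O: parent, skip
        visit N (parent O)
          N–O: parent, skip
      visit L (parent E)
        L–E: parent, skip
      E–B: parent, skip
    B–K: parent, skip
    visit A (parent B)
      A–B: parent, skip
No non-parent visited neighbor found — the graph is a forest.

No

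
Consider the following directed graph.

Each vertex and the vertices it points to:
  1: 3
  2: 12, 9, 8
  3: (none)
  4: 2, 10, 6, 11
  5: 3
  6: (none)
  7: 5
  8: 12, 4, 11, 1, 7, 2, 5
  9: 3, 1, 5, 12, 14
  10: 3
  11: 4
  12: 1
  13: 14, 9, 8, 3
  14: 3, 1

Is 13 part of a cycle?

No

13 lies on a cycle iff there is a path from 13 back to itself.
Exploring from 13, it never reaches itself; equivalently, its strongly connected component is a singleton.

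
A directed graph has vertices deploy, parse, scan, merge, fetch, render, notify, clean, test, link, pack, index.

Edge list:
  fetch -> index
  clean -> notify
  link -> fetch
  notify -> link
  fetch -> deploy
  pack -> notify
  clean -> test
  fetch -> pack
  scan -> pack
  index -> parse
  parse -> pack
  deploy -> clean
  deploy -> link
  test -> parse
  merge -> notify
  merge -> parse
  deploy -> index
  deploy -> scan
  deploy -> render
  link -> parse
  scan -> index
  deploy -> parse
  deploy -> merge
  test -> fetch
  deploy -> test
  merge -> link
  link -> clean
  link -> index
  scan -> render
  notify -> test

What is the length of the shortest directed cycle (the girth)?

3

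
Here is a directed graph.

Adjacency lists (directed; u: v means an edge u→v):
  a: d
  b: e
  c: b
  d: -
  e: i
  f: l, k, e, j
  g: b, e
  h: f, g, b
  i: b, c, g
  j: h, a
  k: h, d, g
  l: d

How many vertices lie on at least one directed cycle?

9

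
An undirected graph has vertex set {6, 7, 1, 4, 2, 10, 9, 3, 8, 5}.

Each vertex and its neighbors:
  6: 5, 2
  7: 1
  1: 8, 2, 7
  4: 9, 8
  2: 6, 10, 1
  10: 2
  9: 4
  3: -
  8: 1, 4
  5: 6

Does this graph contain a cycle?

DFS, tracking each vertex's parent; an edge to a visited non-parent vertex closes a cycle.
Start from 2:
visit 2 (parent –)
  visit 6 (parent 2)
    visit 5 (parent 6)
      5–6: parent, skip
    6–2: parent, skip
  visit 10 (parent 2)
    10–2: parent, skip
  visit 1 (parent 2)
    visit 8 (parent 1)
      8–1: parent, skip
      visit 4 (parent 8)
        visit 9 (parent 4)
          9–4: parent, skip
        4–8: parent, skip
    1–2: parent, skip
    visit 7 (parent 1)
      7–1: parent, skip
visit 3 (parent –)
No non-parent visited neighbor found — the graph is a forest.

No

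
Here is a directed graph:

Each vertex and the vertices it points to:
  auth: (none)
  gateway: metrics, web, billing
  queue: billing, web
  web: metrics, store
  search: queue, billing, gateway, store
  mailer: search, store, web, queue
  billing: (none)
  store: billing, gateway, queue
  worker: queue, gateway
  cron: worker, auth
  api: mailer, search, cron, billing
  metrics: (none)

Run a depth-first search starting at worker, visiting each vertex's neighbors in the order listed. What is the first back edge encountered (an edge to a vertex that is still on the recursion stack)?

gateway→web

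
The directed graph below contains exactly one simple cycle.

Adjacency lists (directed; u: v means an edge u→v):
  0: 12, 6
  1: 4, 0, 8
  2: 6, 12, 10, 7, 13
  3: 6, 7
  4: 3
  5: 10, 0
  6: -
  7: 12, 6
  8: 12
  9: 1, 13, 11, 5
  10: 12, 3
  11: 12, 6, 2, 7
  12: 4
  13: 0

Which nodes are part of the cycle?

3, 4, 7, 12

DFS with gray/black marking from 4:
4 gray
  3 gray
    6 gray
    6 black
    7 gray
      12 gray
        12→4: 4 is gray → back edge
Back edge closes the cycle 4 → 3 → 7 → 12 → 4; its vertices are {3, 4, 7, 12}.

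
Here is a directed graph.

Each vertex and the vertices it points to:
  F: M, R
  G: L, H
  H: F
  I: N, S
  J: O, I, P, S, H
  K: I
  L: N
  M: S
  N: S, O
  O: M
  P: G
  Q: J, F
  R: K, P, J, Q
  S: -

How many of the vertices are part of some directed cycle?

7

A vertex is on a directed cycle iff it belongs to a strongly connected component of size ≥ 2 (or has a self-loop).
The vertices on cycles are {F, G, H, J, P, Q, R} — 7 in total.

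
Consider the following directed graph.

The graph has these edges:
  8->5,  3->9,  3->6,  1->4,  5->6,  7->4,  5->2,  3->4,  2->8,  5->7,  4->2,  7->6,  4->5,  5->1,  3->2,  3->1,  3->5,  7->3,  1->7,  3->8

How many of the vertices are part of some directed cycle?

7

A vertex is on a directed cycle iff it belongs to a strongly connected component of size ≥ 2 (or has a self-loop).
The vertices on cycles are {1, 2, 3, 4, 5, 7, 8} — 7 in total.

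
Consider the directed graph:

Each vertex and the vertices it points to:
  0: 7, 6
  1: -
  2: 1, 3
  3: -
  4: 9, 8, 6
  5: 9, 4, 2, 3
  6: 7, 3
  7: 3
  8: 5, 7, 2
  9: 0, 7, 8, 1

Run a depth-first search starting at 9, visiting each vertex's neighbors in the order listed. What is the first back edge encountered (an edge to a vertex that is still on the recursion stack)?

5→9

DFS from 9 (visiting each vertex's neighbors in the order listed); mark gray on enter, black on exit:
9 gray
  0 gray
    7 gray
      3 gray
      3 black
    7 black
    6 gray
      6→7: 7 black — skip
      6→3: 3 black — skip
    6 black
  0 black
  9→7: 7 black — skip
  8 gray
    5 gray
      5→9: 9 is gray → back edge
First back edge: 5 → 9.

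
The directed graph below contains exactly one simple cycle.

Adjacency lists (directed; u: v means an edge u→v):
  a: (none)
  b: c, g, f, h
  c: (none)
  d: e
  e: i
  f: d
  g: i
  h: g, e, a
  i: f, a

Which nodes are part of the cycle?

DFS with gray/black marking from f:
f gray
  d gray
    e gray
      i gray
        i→f: f is gray → back edge
Back edge closes the cycle f → d → e → i → f; its vertices are {d, e, f, i}.

d, e, f, i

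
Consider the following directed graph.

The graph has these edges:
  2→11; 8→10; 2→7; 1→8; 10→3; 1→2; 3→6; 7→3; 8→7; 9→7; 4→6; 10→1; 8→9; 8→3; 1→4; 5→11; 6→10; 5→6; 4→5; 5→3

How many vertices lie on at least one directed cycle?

10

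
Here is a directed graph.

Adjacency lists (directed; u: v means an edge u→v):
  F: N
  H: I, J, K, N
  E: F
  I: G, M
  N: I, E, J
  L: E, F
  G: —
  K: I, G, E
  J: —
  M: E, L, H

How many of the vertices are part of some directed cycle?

A vertex is on a directed cycle iff it belongs to a strongly connected component of size ≥ 2 (or has a self-loop).
The vertices on cycles are {E, F, H, I, K, L, M, N} — 8 in total.

8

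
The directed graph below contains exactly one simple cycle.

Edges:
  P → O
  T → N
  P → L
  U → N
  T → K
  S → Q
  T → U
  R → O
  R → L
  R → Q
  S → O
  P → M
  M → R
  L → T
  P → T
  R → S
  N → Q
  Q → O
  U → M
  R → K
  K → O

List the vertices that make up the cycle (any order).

L, M, R, T, U

DFS with gray/black marking from T:
T gray
  K gray
    O gray
    O black
  K black
  N gray
    Q gray
      Q→O: O black — skip
    Q black
  N black
  U gray
    U→N: N black — skip
    M gray
      R gray
        L gray
          L→T: T is gray → back edge
Back edge closes the cycle T → U → M → R → L → T; its vertices are {L, M, R, T, U}.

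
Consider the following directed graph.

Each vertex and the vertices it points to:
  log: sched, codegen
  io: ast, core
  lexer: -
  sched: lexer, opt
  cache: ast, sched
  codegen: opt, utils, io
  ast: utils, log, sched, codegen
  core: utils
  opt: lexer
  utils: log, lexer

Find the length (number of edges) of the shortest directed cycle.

3

For each vertex v, BFS finds the shortest path from v back to v.
The shortest such closed walk is ast → codegen → io → ast, length 3.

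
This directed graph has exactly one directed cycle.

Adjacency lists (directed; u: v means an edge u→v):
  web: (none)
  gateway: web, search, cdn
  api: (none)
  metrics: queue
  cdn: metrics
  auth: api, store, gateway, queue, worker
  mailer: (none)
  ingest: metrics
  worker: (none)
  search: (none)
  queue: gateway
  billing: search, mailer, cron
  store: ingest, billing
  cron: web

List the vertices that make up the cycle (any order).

cdn, queue, gateway, metrics

DFS with gray/black marking from gateway:
gateway gray
  web gray
  web black
  search gray
  search black
  cdn gray
    metrics gray
      queue gray
        queue→gateway: gateway is gray → back edge
Back edge closes the cycle gateway → cdn → metrics → queue → gateway; its vertices are {cdn, queue, gateway, metrics}.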